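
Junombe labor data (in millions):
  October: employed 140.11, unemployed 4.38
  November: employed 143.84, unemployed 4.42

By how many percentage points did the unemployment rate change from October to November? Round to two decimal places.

The unemployment rate changed by −0.05 percentage points.

October: labor force = 140.11 + 4.38 = 144.49; u = 4.38/144.49 = 3.03%.
November: labor force = 143.84 + 4.42 = 148.26; u = 4.42/148.26 = 2.98%.
Change = 2.98% − 3.03% = −0.05 pp.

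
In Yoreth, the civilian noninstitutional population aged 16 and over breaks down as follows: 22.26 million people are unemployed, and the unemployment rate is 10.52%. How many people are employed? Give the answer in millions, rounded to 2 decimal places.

Labor force = U / u = 22.26 / 0.1052 ≈ 211.60 million.
Employed = labor force − unemployed = 211.60 − 22.26 = 189.34 million.

About 189.34 million are employed.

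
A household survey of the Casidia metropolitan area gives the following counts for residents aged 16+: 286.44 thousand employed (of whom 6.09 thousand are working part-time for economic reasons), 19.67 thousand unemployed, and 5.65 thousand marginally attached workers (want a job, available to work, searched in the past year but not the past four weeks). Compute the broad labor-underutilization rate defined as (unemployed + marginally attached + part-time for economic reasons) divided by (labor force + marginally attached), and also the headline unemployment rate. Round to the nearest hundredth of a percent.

Labor force = 286.44 + 19.67 = 306.11 thousand.
Numerator = 19.67 + 5.65 + 6.09 = 31.41 thousand.
Denominator = 306.11 + 5.65 = 311.76 thousand.
Broad rate = 31.41 / 311.76 = 10.08%.
Headline unemployment rate = 19.67 / 306.11 = 6.43%.

Broad underutilization rate ≈ 10.08%; headline unemployment rate ≈ 6.43%.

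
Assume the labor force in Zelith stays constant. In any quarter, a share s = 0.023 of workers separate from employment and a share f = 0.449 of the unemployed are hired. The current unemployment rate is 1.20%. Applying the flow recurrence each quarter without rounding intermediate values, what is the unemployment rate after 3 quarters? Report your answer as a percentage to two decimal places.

With a fixed labor force, u_{t+1} = u_t + s·(1−u_t) − f·u_t = u_t·(1−s−f) + s.
Here 1−s−f = 0.528 and s = 0.023.
u_1 = 0.012000 × 0.528 + 0.023 = 0.029336.
u_2 = 0.029336 × 0.528 + 0.023 = 0.038489.
u_3 = 0.038489 × 0.528 + 0.023 = 0.043322.

Unemployment rate after three quarters ≈ 4.33%.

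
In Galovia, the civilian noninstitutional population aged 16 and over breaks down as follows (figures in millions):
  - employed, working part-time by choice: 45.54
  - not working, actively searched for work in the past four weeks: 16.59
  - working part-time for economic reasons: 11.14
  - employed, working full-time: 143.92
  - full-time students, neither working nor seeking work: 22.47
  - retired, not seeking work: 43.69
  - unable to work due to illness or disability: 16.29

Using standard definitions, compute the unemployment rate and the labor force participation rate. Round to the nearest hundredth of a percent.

Unemployment rate ≈ 7.64%; labor force participation rate ≈ 72.48%.

Employed = 45.54 + 11.14 + 143.92 = 200.60 million (anyone who worked, including part-time for economic reasons, counts as employed).
Unemployed = 16.59 million.
Labor force = 200.60 + 16.59 = 217.19 million.
Not in labor force = 22.47 + 43.69 + 16.29 = 82.45 million (those not working and not actively searching are outside the labor force).
Civilian working-age population = 217.19 + 82.45 = 299.64 million.
Unemployment rate = 16.59 / 217.19 = 7.64%.
Labor force participation rate = 217.19 / 299.64 = 72.48%.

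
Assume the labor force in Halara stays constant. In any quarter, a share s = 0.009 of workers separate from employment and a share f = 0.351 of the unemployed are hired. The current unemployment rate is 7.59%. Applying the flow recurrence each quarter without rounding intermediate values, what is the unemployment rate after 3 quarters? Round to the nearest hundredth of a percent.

Unemployment rate after three quarters ≈ 3.83%.

With a fixed labor force, u_{t+1} = u_t + s·(1−u_t) − f·u_t = u_t·(1−s−f) + s.
Here 1−s−f = 0.640 and s = 0.009.
u_1 = 0.075900 × 0.640 + 0.009 = 0.057576.
u_2 = 0.057576 × 0.640 + 0.009 = 0.045849.
u_3 = 0.045849 × 0.640 + 0.009 = 0.038343.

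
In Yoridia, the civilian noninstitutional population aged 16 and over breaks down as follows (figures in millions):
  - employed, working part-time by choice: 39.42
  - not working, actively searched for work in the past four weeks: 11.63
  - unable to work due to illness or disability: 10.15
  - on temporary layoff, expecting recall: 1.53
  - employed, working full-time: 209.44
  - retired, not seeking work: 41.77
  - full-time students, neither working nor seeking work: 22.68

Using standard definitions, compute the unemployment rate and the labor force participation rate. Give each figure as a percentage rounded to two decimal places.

Employed = 39.42 + 209.44 = 248.86 million.
Unemployed = 11.63 + 1.53 = 13.16 million (jobless and actively searching, or on temporary layoff).
Labor force = 248.86 + 13.16 = 262.02 million.
Not in labor force = 10.15 + 41.77 + 22.68 = 74.60 million (those not working and not actively searching are outside the labor force).
Civilian working-age population = 262.02 + 74.60 = 336.62 million.
Unemployment rate = 13.16 / 262.02 = 5.02%.
Labor force participation rate = 262.02 / 336.62 = 77.84%.

Unemployment rate ≈ 5.02%; labor force participation rate ≈ 77.84%.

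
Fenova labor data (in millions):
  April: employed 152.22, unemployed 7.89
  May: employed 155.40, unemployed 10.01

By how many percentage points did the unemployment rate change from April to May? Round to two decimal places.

The unemployment rate changed by +1.12 percentage points.

April: labor force = 152.22 + 7.89 = 160.11; u = 7.89/160.11 = 4.93%.
May: labor force = 155.40 + 10.01 = 165.41; u = 10.01/165.41 = 6.05%.
Change = 6.05% − 4.93% = +1.12 pp.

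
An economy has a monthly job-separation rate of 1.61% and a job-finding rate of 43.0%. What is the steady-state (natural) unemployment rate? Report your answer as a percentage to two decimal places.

Steady-state unemployment rate ≈ 3.61%.

At steady state the flows balance: s·E = f·U, so U/(E+U) = s/(s+f).
u* = 1.61 / (1.61 + 43.0) = 1.61 / 44.61 = 3.61%.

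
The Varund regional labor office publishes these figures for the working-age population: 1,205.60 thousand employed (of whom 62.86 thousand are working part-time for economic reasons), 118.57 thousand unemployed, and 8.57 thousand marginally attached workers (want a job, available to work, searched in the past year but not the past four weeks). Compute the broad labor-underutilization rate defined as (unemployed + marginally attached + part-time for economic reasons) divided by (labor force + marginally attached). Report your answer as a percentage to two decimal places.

Broad underutilization rate ≈ 14.26%.

Labor force = 1,205.60 + 118.57 = 1,324.17 thousand.
Numerator = 118.57 + 8.57 + 62.86 = 190.00 thousand.
Denominator = 1,324.17 + 8.57 = 1,332.74 thousand.
Broad rate = 190.00 / 1,332.74 = 14.26%.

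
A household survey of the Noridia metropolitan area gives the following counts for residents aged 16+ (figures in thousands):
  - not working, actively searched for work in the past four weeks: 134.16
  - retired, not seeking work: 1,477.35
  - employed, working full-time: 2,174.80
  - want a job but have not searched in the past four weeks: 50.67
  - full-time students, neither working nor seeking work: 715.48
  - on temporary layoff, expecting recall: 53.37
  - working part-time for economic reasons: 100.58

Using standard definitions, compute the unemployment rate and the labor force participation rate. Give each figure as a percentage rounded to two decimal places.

Employed = 2,174.80 + 100.58 = 2,275.38 thousand (anyone who worked, including part-time for economic reasons, counts as employed).
Unemployed = 134.16 + 53.37 = 187.53 thousand (jobless and actively searching, or on temporary layoff).
Labor force = 2,275.38 + 187.53 = 2,462.91 thousand.
Not in labor force = 1,477.35 + 50.67 + 715.48 = 2,243.50 thousand (those not working and not actively searching are outside the labor force — including those who want a job but have given up searching).
Civilian working-age population = 2,462.91 + 2,243.50 = 4,706.41 thousand.
Unemployment rate = 187.53 / 2,462.91 = 7.61%.
Labor force participation rate = 2,462.91 / 4,706.41 = 52.33%.

Unemployment rate ≈ 7.61%; labor force participation rate ≈ 52.33%.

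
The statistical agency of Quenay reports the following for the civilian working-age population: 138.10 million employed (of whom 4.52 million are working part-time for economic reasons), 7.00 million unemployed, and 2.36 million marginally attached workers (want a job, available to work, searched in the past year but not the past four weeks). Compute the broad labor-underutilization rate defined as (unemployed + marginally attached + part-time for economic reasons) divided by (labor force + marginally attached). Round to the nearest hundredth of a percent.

Broad underutilization rate ≈ 9.41%.

Labor force = 138.10 + 7.00 = 145.10 million.
Numerator = 7.00 + 2.36 + 4.52 = 13.88 million.
Denominator = 145.10 + 2.36 = 147.46 million.
Broad rate = 13.88 / 147.46 = 9.41%.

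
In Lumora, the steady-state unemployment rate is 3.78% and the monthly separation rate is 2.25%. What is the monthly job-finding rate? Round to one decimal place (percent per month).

From u* = s/(s+f): f = s·(1−u)/u.
f = 2.25 × (1 − 0.0378) / 0.0378 = 2.1649 / 0.0378 ≈ 57.3% per month.

Job-finding rate ≈ 57.3% per month.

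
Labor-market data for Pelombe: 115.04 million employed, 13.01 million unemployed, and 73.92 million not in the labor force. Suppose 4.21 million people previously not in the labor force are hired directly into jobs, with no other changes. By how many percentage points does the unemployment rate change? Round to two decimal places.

The unemployment rate changes by −0.32 percentage points.

Initially, labor force = 115.04 + 13.01 = 128.05 million, so u = 13.01/128.05 = 10.16%.
After the change, employed and labor force both rise by 4.21; unemployed unchanged → E = 119.25, U = 13.01, labor force = 132.26 million.
New unemployment rate = 13.01 / 132.26 = 9.84%.
Change = 9.84% − 10.16% = −0.32 percentage points.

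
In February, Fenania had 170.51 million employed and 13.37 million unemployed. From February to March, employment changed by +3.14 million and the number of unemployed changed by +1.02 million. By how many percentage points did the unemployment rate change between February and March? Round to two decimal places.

The unemployment rate changed by +0.38 percentage points.

February: labor force = 170.51 + 13.37 = 183.88; u = 13.37/183.88 = 7.27%.
March: labor force = 173.65 + 14.39 = 188.04; u = 14.39/188.04 = 7.65%.
Change = 7.65% − 7.27% = +0.38 pp.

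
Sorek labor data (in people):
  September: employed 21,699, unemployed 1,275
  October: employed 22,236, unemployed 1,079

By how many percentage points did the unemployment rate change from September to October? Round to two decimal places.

September: labor force = 21,699 + 1,275 = 22,974; u = 1,275/22,974 = 5.55%.
October: labor force = 22,236 + 1,079 = 23,315; u = 1,079/23,315 = 4.63%.
Change = 4.63% − 5.55% = −0.92 pp.

The unemployment rate changed by −0.92 percentage points.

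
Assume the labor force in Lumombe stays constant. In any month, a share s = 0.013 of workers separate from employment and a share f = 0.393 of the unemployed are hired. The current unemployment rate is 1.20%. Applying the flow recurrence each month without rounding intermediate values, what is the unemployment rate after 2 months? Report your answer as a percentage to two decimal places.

With a fixed labor force, u_{t+1} = u_t + s·(1−u_t) − f·u_t = u_t·(1−s−f) + s.
Here 1−s−f = 0.594 and s = 0.013.
u_1 = 0.012000 × 0.594 + 0.013 = 0.020128.
u_2 = 0.020128 × 0.594 + 0.013 = 0.024956.

Unemployment rate after two months ≈ 2.50%.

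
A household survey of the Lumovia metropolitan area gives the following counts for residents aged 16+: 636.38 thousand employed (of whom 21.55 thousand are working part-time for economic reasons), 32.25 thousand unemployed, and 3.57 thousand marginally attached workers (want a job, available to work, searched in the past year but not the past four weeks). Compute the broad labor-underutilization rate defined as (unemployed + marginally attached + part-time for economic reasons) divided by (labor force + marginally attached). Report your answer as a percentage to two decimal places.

Broad underutilization rate ≈ 8.53%.

Labor force = 636.38 + 32.25 = 668.63 thousand.
Numerator = 32.25 + 3.57 + 21.55 = 57.37 thousand.
Denominator = 668.63 + 3.57 = 672.20 thousand.
Broad rate = 57.37 / 672.20 = 8.53%.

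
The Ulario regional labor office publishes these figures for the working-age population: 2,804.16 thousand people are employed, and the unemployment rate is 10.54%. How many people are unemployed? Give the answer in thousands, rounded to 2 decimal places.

About 330.38 thousand are unemployed.

Let U be the number unemployed. The labor force is E + U, and U/(E+U) = 0.1054.
So U = 0.1054 × 2,804.16 / (1 − 0.1054) = 295.5585 / 0.8946 ≈ 330.38 thousand.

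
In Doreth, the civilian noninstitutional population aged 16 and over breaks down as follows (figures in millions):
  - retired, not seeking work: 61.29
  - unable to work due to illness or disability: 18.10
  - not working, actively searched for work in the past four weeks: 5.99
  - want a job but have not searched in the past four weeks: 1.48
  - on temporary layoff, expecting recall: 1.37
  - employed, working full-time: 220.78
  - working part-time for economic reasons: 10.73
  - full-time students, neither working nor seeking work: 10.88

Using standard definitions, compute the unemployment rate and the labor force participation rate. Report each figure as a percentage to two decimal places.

Unemployment rate ≈ 3.08%; labor force participation rate ≈ 72.25%.

Employed = 220.78 + 10.73 = 231.51 million (anyone who worked, including part-time for economic reasons, counts as employed).
Unemployed = 5.99 + 1.37 = 7.36 million (jobless and actively searching, or on temporary layoff).
Labor force = 231.51 + 7.36 = 238.87 million.
Not in labor force = 61.29 + 18.10 + 1.48 + 10.88 = 91.75 million (those not working and not actively searching are outside the labor force — including those who want a job but have given up searching).
Civilian working-age population = 238.87 + 91.75 = 330.62 million.
Unemployment rate = 7.36 / 238.87 = 3.08%.
Labor force participation rate = 238.87 / 330.62 = 72.25%.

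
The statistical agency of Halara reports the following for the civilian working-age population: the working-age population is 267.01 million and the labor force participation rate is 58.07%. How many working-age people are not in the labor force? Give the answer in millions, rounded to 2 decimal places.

About 111.96 million are not in the labor force.

Share not in the labor force = 1 − 0.5807 = 0.4193.
Not in labor force = 0.4193 × 267.01 ≈ 111.96 million.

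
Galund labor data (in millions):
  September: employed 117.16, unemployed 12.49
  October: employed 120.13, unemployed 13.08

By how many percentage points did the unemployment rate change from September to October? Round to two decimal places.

September: labor force = 117.16 + 12.49 = 129.65; u = 12.49/129.65 = 9.63%.
October: labor force = 120.13 + 13.08 = 133.21; u = 13.08/133.21 = 9.82%.
Change = 9.82% − 9.63% = +0.19 pp.

The unemployment rate changed by +0.19 percentage points.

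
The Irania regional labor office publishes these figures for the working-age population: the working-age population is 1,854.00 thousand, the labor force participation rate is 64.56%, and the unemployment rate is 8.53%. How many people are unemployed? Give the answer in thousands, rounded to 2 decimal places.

About 102.10 thousand are unemployed.

Labor force = 0.6456 × 1,854.00 = 1,196.94 thousand.
Unemployed = 0.0853 × 1,196.94 ≈ 102.10 thousand.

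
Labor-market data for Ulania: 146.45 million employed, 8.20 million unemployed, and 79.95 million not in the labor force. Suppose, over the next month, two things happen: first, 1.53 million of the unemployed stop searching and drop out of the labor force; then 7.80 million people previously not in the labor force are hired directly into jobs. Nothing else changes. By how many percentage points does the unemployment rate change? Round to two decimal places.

The unemployment rate changes by −1.16 percentage points.

Initially, labor force = 146.45 + 8.20 = 154.65 million, so u = 8.20/154.65 = 5.30%.
After the first change, unemployed and labor force both fall by 1.53 → E = 146.45, U = 6.67, labor force = 153.12 million.
After the second change, employed and labor force both rise by 7.80; unemployed unchanged → E = 154.25, U = 6.67, labor force = 160.92 million.
New unemployment rate = 6.67 / 160.92 = 4.14%.
Change = 4.14% − 5.30% = −1.16 percentage points.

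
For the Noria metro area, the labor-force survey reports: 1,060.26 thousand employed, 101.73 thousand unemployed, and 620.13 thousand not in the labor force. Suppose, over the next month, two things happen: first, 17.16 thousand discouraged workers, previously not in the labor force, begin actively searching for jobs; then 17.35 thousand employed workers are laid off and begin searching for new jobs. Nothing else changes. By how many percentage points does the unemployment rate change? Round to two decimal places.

Initially, labor force = 1,060.26 + 101.73 = 1,161.99 thousand, so u = 101.73/1,161.99 = 8.75%.
After the first change, unemployed and labor force both rise by 17.16 → E = 1,060.26, U = 118.89, labor force = 1,179.15 thousand.
After the second change, employed falls and unemployed rises by 17.35; labor force unchanged → E = 1,042.91, U = 136.24, labor force = 1,179.15 thousand.
New unemployment rate = 136.24 / 1,179.15 = 11.55%.
Change = 11.55% − 8.75% = +2.80 percentage points.

The unemployment rate changes by +2.80 percentage points.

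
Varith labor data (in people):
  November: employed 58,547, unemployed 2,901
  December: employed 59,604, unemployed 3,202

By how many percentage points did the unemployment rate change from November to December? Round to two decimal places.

The unemployment rate changed by +0.38 percentage points.

November: labor force = 58,547 + 2,901 = 61,448; u = 2,901/61,448 = 4.72%.
December: labor force = 59,604 + 3,202 = 62,806; u = 3,202/62,806 = 5.10%.
Change = 5.10% − 4.72% = +0.38 pp.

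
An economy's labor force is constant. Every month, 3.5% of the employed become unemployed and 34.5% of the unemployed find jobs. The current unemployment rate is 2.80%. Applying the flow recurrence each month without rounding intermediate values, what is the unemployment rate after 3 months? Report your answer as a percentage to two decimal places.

With a fixed labor force, u_{t+1} = u_t + s·(1−u_t) − f·u_t = u_t·(1−s−f) + s.
Here 1−s−f = 0.620 and s = 0.035.
u_1 = 0.028000 × 0.620 + 0.035 = 0.052360.
u_2 = 0.052360 × 0.620 + 0.035 = 0.067463.
u_3 = 0.067463 × 0.620 + 0.035 = 0.076827.

Unemployment rate after three months ≈ 7.68%.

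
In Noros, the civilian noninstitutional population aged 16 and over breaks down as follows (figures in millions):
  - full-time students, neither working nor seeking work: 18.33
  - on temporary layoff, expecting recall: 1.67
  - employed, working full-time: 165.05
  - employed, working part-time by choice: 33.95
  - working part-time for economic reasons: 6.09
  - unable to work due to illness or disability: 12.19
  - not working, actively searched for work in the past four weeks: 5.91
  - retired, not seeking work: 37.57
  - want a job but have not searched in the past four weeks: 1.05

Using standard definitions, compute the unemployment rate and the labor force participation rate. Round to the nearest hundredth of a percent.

Unemployment rate ≈ 3.56%; labor force participation rate ≈ 75.47%.

Employed = 165.05 + 33.95 + 6.09 = 205.09 million (anyone who worked, including part-time for economic reasons, counts as employed).
Unemployed = 1.67 + 5.91 = 7.58 million (jobless and actively searching, or on temporary layoff).
Labor force = 205.09 + 7.58 = 212.67 million.
Not in labor force = 18.33 + 12.19 + 37.57 + 1.05 = 69.14 million (those not working and not actively searching are outside the labor force — including those who want a job but have given up searching).
Civilian working-age population = 212.67 + 69.14 = 281.81 million.
Unemployment rate = 7.58 / 212.67 = 3.56%.
Labor force participation rate = 212.67 / 281.81 = 75.47%.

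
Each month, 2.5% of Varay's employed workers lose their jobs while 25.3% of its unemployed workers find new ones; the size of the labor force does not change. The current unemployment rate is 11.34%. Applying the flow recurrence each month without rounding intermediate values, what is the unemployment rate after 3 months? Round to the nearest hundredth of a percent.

Unemployment rate after three months ≈ 9.88%.

With a fixed labor force, u_{t+1} = u_t + s·(1−u_t) − f·u_t = u_t·(1−s−f) + s.
Here 1−s−f = 0.722 and s = 0.025.
u_1 = 0.113400 × 0.722 + 0.025 = 0.106875.
u_2 = 0.106875 × 0.722 + 0.025 = 0.102164.
u_3 = 0.102164 × 0.722 + 0.025 = 0.098762.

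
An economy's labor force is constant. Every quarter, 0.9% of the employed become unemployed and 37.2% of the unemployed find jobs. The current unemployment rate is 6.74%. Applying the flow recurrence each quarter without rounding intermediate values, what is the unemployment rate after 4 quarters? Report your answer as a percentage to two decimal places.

With a fixed labor force, u_{t+1} = u_t + s·(1−u_t) − f·u_t = u_t·(1−s−f) + s.
Here 1−s−f = 0.619 and s = 0.009.
u_1 = 0.067400 × 0.619 + 0.009 = 0.050721.
u_2 = 0.050721 × 0.619 + 0.009 = 0.040396.
u_3 = 0.040396 × 0.619 + 0.009 = 0.034005.
u_4 = 0.034005 × 0.619 + 0.009 = 0.030049.

Unemployment rate after four quarters ≈ 3.00%.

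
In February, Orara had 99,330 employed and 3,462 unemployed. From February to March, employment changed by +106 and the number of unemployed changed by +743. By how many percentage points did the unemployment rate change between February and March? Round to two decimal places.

The unemployment rate changed by +0.69 percentage points.

February: labor force = 99,330 + 3,462 = 102,792; u = 3,462/102,792 = 3.37%.
March: labor force = 99,436 + 4,205 = 103,641; u = 4,205/103,641 = 4.06%.
Change = 4.06% − 3.37% = +0.69 pp.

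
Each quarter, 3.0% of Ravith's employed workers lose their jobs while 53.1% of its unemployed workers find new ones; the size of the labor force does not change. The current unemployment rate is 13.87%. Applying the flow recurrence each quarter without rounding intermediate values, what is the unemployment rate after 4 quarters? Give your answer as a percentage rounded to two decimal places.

With a fixed labor force, u_{t+1} = u_t + s·(1−u_t) − f·u_t = u_t·(1−s−f) + s.
Here 1−s−f = 0.439 and s = 0.030.
u_1 = 0.138700 × 0.439 + 0.030 = 0.090889.
u_2 = 0.090889 × 0.439 + 0.030 = 0.069900.
u_3 = 0.069900 × 0.439 + 0.030 = 0.060686.
u_4 = 0.060686 × 0.439 + 0.030 = 0.056641.

Unemployment rate after four quarters ≈ 5.66%.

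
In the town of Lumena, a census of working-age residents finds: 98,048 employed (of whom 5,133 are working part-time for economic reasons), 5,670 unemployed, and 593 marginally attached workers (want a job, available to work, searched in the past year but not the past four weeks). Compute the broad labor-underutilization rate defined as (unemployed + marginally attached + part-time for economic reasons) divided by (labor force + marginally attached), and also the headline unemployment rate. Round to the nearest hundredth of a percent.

Broad underutilization rate ≈ 10.93%; headline unemployment rate ≈ 5.47%.

Labor force = 98,048 + 5,670 = 103,718.
Numerator = 5,670 + 593 + 5,133 = 11,396.
Denominator = 103,718 + 593 = 104,311.
Broad rate = 11,396 / 104,311 = 10.93%.
Headline unemployment rate = 5,670 / 103,718 = 5.47%.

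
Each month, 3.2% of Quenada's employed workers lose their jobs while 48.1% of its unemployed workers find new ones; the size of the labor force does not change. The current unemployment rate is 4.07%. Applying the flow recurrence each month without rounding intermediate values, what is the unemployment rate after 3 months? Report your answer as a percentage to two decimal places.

Unemployment rate after three months ≈ 5.99%.

With a fixed labor force, u_{t+1} = u_t + s·(1−u_t) − f·u_t = u_t·(1−s−f) + s.
Here 1−s−f = 0.487 and s = 0.032.
u_1 = 0.040700 × 0.487 + 0.032 = 0.051821.
u_2 = 0.051821 × 0.487 + 0.032 = 0.057237.
u_3 = 0.057237 × 0.487 + 0.032 = 0.059874.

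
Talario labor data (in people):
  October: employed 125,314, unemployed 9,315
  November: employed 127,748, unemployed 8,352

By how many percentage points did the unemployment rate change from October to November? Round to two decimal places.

October: labor force = 125,314 + 9,315 = 134,629; u = 9,315/134,629 = 6.92%.
November: labor force = 127,748 + 8,352 = 136,100; u = 8,352/136,100 = 6.14%.
Change = 6.14% − 6.92% = −0.78 pp.

The unemployment rate changed by −0.78 percentage points.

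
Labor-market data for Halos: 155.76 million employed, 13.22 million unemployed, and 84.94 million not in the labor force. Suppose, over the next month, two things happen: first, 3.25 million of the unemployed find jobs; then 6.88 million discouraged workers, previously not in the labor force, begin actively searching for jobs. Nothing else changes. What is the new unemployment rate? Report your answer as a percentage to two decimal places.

New unemployment rate ≈ 9.58%.

Initially, labor force = 155.76 + 13.22 = 168.98 million, so u = 13.22/168.98 = 7.82%.
After the first change, unemployed falls and employed rises by 3.25; labor force unchanged → E = 159.01, U = 9.97, labor force = 168.98 million.
After the second change, unemployed and labor force both rise by 6.88 → E = 159.01, U = 16.85, labor force = 175.86 million.
New unemployment rate = 16.85 / 175.86 = 9.58%.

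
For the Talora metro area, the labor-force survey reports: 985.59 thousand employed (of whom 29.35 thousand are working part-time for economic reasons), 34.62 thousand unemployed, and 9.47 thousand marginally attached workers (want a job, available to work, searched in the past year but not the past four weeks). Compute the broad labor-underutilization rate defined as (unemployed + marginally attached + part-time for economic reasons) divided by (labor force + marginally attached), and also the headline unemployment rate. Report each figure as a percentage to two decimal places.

Broad underutilization rate ≈ 7.13%; headline unemployment rate ≈ 3.39%.

Labor force = 985.59 + 34.62 = 1,020.21 thousand.
Numerator = 34.62 + 9.47 + 29.35 = 73.44 thousand.
Denominator = 1,020.21 + 9.47 = 1,029.68 thousand.
Broad rate = 73.44 / 1,029.68 = 7.13%.
Headline unemployment rate = 34.62 / 1,020.21 = 3.39%.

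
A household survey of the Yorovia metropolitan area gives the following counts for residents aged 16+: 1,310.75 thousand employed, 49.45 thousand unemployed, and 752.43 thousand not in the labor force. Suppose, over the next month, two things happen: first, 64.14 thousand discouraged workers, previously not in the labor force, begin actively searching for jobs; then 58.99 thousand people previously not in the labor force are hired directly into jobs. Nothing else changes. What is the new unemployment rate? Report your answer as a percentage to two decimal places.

New unemployment rate ≈ 7.66%.

Initially, labor force = 1,310.75 + 49.45 = 1,360.20 thousand, so u = 49.45/1,360.20 = 3.64%.
After the first change, unemployed and labor force both rise by 64.14 → E = 1,310.75, U = 113.59, labor force = 1,424.34 thousand.
After the second change, employed and labor force both rise by 58.99; unemployed unchanged → E = 1,369.74, U = 113.59, labor force = 1,483.33 thousand.
New unemployment rate = 113.59 / 1,483.33 = 7.66%.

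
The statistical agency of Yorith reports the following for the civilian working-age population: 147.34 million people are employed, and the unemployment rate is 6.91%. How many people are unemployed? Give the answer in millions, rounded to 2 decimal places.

Let U be the number unemployed. The labor force is E + U, and U/(E+U) = 0.0691.
So U = 0.0691 × 147.34 / (1 − 0.0691) = 10.1812 / 0.9309 ≈ 10.94 million.

About 10.94 million are unemployed.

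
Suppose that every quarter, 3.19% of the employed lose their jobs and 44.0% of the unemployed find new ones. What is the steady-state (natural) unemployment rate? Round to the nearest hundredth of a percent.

Steady-state unemployment rate ≈ 6.76%.

At steady state the flows balance: s·E = f·U, so U/(E+U) = s/(s+f).
u* = 3.19 / (3.19 + 44.0) = 3.19 / 47.19 = 6.76%.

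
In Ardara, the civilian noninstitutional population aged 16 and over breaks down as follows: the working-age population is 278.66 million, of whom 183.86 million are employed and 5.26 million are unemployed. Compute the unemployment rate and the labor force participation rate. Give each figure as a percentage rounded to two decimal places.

Unemployment rate ≈ 2.78%; labor force participation rate ≈ 67.87%.

Labor force = employed + unemployed = 183.86 + 5.26 = 189.12 million.
Unemployment rate = 5.26 / 189.12 = 2.78%.
Labor force participation rate = 189.12 / 278.66 = 67.87%.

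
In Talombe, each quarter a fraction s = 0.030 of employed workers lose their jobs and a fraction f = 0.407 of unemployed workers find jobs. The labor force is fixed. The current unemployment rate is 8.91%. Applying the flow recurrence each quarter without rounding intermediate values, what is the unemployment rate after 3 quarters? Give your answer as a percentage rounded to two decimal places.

With a fixed labor force, u_{t+1} = u_t + s·(1−u_t) − f·u_t = u_t·(1−s−f) + s.
Here 1−s−f = 0.563 and s = 0.030.
u_1 = 0.089100 × 0.563 + 0.030 = 0.080163.
u_2 = 0.080163 × 0.563 + 0.030 = 0.075132.
u_3 = 0.075132 × 0.563 + 0.030 = 0.072299.

Unemployment rate after three quarters ≈ 7.23%.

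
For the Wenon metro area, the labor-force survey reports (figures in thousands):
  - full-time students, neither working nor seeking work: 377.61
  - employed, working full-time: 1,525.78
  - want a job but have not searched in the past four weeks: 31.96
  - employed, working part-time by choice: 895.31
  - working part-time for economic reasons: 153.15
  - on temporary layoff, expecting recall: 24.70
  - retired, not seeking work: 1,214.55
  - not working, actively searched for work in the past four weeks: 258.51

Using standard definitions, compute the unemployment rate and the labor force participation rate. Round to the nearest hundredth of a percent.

Employed = 1,525.78 + 895.31 + 153.15 = 2,574.24 thousand (anyone who worked, including part-time for economic reasons, counts as employed).
Unemployed = 24.70 + 258.51 = 283.21 thousand (jobless and actively searching, or on temporary layoff).
Labor force = 2,574.24 + 283.21 = 2,857.45 thousand.
Not in labor force = 377.61 + 31.96 + 1,214.55 = 1,624.12 thousand (those not working and not actively searching are outside the labor force — including those who want a job but have given up searching).
Civilian working-age population = 2,857.45 + 1,624.12 = 4,481.57 thousand.
Unemployment rate = 283.21 / 2,857.45 = 9.91%.
Labor force participation rate = 2,857.45 / 4,481.57 = 63.76%.

Unemployment rate ≈ 9.91%; labor force participation rate ≈ 63.76%.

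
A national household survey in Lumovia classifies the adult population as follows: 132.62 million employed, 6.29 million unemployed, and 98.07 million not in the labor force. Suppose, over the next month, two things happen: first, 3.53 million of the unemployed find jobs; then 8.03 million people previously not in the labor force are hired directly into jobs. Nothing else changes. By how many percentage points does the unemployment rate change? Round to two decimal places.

The unemployment rate changes by −2.65 percentage points.

Initially, labor force = 132.62 + 6.29 = 138.91 million, so u = 6.29/138.91 = 4.53%.
After the first change, unemployed falls and employed rises by 3.53; labor force unchanged → E = 136.15, U = 2.76, labor force = 138.91 million.
After the second change, employed and labor force both rise by 8.03; unemployed unchanged → E = 144.18, U = 2.76, labor force = 146.94 million.
New unemployment rate = 2.76 / 146.94 = 1.88%.
Change = 1.88% − 4.53% = −2.65 percentage points.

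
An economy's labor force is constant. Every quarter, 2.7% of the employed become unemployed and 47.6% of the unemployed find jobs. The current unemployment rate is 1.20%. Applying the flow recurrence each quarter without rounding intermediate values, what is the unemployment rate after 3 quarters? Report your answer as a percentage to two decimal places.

With a fixed labor force, u_{t+1} = u_t + s·(1−u_t) − f·u_t = u_t·(1−s−f) + s.
Here 1−s−f = 0.497 and s = 0.027.
u_1 = 0.012000 × 0.497 + 0.027 = 0.032964.
u_2 = 0.032964 × 0.497 + 0.027 = 0.043383.
u_3 = 0.043383 × 0.497 + 0.027 = 0.048561.

Unemployment rate after three quarters ≈ 4.86%.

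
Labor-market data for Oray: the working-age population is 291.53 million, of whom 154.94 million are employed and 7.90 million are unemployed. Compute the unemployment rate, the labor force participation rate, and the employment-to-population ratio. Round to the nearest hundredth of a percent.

Unemployment rate ≈ 4.85%; labor force participation rate ≈ 55.86%; employment-population ratio ≈ 53.15%.

Labor force = employed + unemployed = 154.94 + 7.90 = 162.84 million.
Unemployment rate = 7.90 / 162.84 = 4.85%.
Labor force participation rate = 162.84 / 291.53 = 55.86%.
Employment-population ratio = 154.94 / 291.53 = 53.15%.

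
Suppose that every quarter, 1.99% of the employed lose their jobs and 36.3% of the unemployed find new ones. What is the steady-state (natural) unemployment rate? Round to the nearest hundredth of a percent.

At steady state the flows balance: s·E = f·U, so U/(E+U) = s/(s+f).
u* = 1.99 / (1.99 + 36.3) = 1.99 / 38.29 = 5.20%.

Steady-state unemployment rate ≈ 5.20%.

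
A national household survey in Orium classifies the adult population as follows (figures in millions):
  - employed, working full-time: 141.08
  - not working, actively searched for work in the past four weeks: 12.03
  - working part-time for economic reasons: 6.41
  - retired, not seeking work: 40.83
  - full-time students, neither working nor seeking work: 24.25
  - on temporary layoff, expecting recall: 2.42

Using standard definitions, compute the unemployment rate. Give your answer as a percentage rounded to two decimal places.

Employed = 141.08 + 6.41 = 147.49 million (anyone who worked, including part-time for economic reasons, counts as employed).
Unemployed = 12.03 + 2.42 = 14.45 million (jobless and actively searching, or on temporary layoff).
Labor force = 147.49 + 14.45 = 161.94 million.
Unemployment rate = 14.45 / 161.94 = 8.92%.

Unemployment rate ≈ 8.92%.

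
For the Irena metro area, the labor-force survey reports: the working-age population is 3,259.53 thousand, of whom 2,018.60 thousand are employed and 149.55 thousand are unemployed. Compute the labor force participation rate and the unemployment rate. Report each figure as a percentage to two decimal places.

Labor force = employed + unemployed = 2,018.60 + 149.55 = 2,168.15 thousand.
Unemployment rate = 149.55 / 2,168.15 = 6.90%.
Labor force participation rate = 2,168.15 / 3,259.53 = 66.52%.

Labor force participation rate ≈ 66.52%; unemployment rate ≈ 6.90%.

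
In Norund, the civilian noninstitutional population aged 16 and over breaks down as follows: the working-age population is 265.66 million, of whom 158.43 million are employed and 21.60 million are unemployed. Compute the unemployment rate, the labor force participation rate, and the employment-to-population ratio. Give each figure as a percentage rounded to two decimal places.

Unemployment rate ≈ 12.00%; labor force participation rate ≈ 67.77%; employment-population ratio ≈ 59.64%.

Labor force = employed + unemployed = 158.43 + 21.60 = 180.03 million.
Unemployment rate = 21.60 / 180.03 = 12.00%.
Labor force participation rate = 180.03 / 265.66 = 67.77%.
Employment-population ratio = 158.43 / 265.66 = 59.64%.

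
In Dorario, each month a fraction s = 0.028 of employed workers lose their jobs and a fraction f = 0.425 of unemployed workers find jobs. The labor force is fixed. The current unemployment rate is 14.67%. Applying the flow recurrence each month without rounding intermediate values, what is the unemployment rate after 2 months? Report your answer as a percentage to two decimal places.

Unemployment rate after two months ≈ 8.72%.

With a fixed labor force, u_{t+1} = u_t + s·(1−u_t) − f·u_t = u_t·(1−s−f) + s.
Here 1−s−f = 0.547 and s = 0.028.
u_1 = 0.146700 × 0.547 + 0.028 = 0.108245.
u_2 = 0.108245 × 0.547 + 0.028 = 0.087210.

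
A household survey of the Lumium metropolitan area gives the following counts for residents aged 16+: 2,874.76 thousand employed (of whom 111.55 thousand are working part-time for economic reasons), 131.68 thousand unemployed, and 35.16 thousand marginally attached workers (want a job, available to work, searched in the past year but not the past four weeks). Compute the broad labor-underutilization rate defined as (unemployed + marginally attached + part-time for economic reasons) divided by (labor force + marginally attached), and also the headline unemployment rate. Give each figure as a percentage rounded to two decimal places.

Labor force = 2,874.76 + 131.68 = 3,006.44 thousand.
Numerator = 131.68 + 35.16 + 111.55 = 278.39 thousand.
Denominator = 3,006.44 + 35.16 = 3,041.60 thousand.
Broad rate = 278.39 / 3,041.60 = 9.15%.
Headline unemployment rate = 131.68 / 3,006.44 = 4.38%.

Broad underutilization rate ≈ 9.15%; headline unemployment rate ≈ 4.38%.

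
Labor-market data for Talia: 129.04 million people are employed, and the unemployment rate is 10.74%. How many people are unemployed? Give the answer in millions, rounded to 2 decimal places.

Let U be the number unemployed. The labor force is E + U, and U/(E+U) = 0.1074.
So U = 0.1074 × 129.04 / (1 − 0.1074) = 13.8589 / 0.8926 ≈ 15.53 million.

About 15.53 million are unemployed.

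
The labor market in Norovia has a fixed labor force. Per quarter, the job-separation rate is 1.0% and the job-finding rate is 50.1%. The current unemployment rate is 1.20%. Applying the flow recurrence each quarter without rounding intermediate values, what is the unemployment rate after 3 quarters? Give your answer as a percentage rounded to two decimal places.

Unemployment rate after three quarters ≈ 1.87%.

With a fixed labor force, u_{t+1} = u_t + s·(1−u_t) − f·u_t = u_t·(1−s−f) + s.
Here 1−s−f = 0.489 and s = 0.010.
u_1 = 0.012000 × 0.489 + 0.010 = 0.015868.
u_2 = 0.015868 × 0.489 + 0.010 = 0.017759.
u_3 = 0.017759 × 0.489 + 0.010 = 0.018684.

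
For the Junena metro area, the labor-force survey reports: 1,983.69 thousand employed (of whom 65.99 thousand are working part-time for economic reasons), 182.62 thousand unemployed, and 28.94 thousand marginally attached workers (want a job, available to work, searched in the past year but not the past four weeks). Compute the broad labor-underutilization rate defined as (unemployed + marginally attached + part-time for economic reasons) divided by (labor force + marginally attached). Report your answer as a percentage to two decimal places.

Labor force = 1,983.69 + 182.62 = 2,166.31 thousand.
Numerator = 182.62 + 28.94 + 65.99 = 277.55 thousand.
Denominator = 2,166.31 + 28.94 = 2,195.25 thousand.
Broad rate = 277.55 / 2,195.25 = 12.64%.

Broad underutilization rate ≈ 12.64%.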